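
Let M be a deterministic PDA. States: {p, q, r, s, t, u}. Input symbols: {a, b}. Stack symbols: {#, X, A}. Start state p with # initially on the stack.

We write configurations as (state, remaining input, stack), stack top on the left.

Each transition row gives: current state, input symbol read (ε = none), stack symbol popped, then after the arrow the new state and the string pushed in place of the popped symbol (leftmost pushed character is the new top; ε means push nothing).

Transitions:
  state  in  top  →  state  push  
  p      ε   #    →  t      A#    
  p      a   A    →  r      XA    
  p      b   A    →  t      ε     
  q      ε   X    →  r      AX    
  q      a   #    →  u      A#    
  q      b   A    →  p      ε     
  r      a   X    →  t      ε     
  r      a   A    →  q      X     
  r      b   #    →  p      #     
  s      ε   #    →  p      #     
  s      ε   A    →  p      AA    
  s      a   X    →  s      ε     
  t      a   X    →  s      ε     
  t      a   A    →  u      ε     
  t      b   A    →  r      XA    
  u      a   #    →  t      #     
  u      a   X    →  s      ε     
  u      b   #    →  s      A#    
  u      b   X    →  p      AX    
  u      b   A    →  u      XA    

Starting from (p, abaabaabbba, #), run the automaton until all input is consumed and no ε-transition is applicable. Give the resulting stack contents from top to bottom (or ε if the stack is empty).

(p, abaabaabbba, #)
  ε-move, top #: go to t, push A# → (t, abaabaabbba, A#)
  read a, top A: go to u, push ε → (u, baabaabbba, #)
  read b, top #: go to s, push A# → (s, aabaabbba, A#)
  ε-move, top A: go to p, push AA → (p, aabaabbba, AA#)
  read a, top A: go to r, push XA → (r, abaabbba, XAA#)
  read a, top X: go to t, push ε → (t, baabbba, AA#)
  read b, top A: go to r, push XA → (r, aabbba, XAA#)
  read a, top X: go to t, push ε → (t, abbba, AA#)
  read a, top A: go to u, push ε → (u, bbba, A#)
  read b, top A: go to u, push XA → (u, bba, XA#)
  read b, top X: go to p, push AX → (p, ba, AXA#)
  read b, top A: go to t, push ε → (t, a, XA#)
  read a, top X: go to s, push ε → (s, ε, A#)
  ε-move, top A: go to p, push AA → (p, ε, AA#)
All input consumed in state p with stack AA#.

AA#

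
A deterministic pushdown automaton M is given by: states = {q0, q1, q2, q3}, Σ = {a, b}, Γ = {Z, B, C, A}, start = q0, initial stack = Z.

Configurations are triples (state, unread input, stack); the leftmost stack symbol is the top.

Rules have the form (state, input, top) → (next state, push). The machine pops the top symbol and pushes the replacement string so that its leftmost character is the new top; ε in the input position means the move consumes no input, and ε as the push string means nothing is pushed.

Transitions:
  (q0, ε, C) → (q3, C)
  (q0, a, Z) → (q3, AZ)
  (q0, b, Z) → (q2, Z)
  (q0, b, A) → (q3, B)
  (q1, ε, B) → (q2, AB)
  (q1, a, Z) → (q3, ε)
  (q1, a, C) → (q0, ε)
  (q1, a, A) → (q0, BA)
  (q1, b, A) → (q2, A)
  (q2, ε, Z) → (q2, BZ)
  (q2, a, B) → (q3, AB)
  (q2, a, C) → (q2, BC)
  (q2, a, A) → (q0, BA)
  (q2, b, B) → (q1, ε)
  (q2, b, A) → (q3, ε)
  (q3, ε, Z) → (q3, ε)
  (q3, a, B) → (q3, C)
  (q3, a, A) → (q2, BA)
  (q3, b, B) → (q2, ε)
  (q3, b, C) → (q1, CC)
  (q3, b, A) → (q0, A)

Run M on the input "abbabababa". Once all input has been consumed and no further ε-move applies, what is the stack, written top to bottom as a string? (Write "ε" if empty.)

(q0, abbabababa, Z)
  read a, top Z: go to q3, push AZ → (q3, bbabababa, AZ)
  read b, top A: go to q0, push A → (q0, babababa, AZ)
  read b, top A: go to q3, push B → (q3, abababa, BZ)
  read a, top B: go to q3, push C → (q3, bababa, CZ)
  read b, top C: go to q1, push CC → (q1, ababa, CCZ)
  read a, top C: go to q0, push ε → (q0, baba, CZ)
  ε-move, top C: go to q3, push C → (q3, baba, CZ)
  read b, top C: go to q1, push CC → (q1, aba, CCZ)
  read a, top C: go to q0, push ε → (q0, ba, CZ)
  ε-move, top C: go to q3, push C → (q3, ba, CZ)
  read b, top C: go to q1, push CC → (q1, a, CCZ)
  read a, top C: go to q0, push ε → (q0, ε, CZ)
  ε-move, top C: go to q3, push C → (q3, ε, CZ)
All input consumed in state q3 with stack CZ.

CZ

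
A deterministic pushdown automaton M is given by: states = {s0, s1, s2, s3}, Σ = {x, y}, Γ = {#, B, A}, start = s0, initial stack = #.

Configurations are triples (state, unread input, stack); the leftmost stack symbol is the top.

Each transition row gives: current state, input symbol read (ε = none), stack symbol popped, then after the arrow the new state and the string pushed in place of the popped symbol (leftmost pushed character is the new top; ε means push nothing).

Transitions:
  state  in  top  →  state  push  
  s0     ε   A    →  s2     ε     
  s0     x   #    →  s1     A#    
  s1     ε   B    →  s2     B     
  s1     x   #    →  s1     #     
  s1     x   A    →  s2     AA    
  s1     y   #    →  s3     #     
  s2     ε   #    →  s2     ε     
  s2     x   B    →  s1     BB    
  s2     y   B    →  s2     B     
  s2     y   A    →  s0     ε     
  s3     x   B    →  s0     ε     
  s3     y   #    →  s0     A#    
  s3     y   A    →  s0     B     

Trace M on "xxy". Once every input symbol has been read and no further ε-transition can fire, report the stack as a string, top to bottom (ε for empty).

(s0, xxy, #) ⊢ (s1, xy, A#) ⊢ (s2, y, AA#) ⊢ (s0, ε, A#) ⊢ (s2, ε, #) ⊢ (s2, ε, ε)
All input consumed in state s2 with stack ε.

ε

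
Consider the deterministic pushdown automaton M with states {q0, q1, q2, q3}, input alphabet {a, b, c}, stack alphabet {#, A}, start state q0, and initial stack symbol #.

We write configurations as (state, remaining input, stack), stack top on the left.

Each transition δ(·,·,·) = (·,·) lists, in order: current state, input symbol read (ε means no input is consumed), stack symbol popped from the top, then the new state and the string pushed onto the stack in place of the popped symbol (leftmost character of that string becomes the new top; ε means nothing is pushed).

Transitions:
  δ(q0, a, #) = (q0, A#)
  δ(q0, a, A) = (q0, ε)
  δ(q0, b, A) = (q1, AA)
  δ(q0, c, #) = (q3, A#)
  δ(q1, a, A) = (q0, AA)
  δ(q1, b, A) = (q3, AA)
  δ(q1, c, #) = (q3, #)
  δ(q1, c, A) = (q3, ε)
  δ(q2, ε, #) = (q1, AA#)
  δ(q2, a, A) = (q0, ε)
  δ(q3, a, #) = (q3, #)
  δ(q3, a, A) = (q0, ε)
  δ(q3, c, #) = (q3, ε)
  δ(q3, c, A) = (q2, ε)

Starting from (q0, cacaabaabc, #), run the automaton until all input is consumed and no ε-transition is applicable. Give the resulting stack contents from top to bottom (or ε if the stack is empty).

AA#

(q0, cacaabaabc, #)
  read c, top #: go to q3, push A# → (q3, acaabaabc, A#)
  read a, top A: go to q0, push ε → (q0, caabaabc, #)
  read c, top #: go to q3, push A# → (q3, aabaabc, A#)
  read a, top A: go to q0, push ε → (q0, abaabc, #)
  read a, top #: go to q0, push A# → (q0, baabc, A#)
  read b, top A: go to q1, push AA → (q1, aabc, AA#)
  read a, top A: go to q0, push AA → (q0, abc, AAA#)
  read a, top A: go to q0, push ε → (q0, bc, AA#)
  read b, top A: go to q1, push AA → (q1, c, AAA#)
  read c, top A: go to q3, push ε → (q3, ε, AA#)
All input consumed in state q3 with stack AA#.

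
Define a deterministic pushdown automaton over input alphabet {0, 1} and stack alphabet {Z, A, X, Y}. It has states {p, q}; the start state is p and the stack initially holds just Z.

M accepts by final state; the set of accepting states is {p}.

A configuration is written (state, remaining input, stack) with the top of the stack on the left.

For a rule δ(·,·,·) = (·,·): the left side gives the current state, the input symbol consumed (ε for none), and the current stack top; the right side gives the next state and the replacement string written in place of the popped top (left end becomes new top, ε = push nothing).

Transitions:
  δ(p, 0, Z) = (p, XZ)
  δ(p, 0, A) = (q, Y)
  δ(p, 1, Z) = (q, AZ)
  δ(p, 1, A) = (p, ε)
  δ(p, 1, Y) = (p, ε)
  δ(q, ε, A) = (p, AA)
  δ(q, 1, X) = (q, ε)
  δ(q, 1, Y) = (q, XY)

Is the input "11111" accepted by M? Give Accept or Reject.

Accept

(p, 11111, Z)
  read 1, top Z: go to q, push AZ → (q, 1111, AZ)
  ε-move, top A: go to p, push AA → (p, 1111, AAZ)
  read 1, top A: go to p, push ε → (p, 111, AZ)
  read 1, top A: go to p, push ε → (p, 11, Z)
  read 1, top Z: go to q, push AZ → (q, 1, AZ)
  ε-move, top A: go to p, push AA → (p, 1, AAZ)
  read 1, top A: go to p, push ε → (p, ε, AZ)
All input consumed; state p ∈ F.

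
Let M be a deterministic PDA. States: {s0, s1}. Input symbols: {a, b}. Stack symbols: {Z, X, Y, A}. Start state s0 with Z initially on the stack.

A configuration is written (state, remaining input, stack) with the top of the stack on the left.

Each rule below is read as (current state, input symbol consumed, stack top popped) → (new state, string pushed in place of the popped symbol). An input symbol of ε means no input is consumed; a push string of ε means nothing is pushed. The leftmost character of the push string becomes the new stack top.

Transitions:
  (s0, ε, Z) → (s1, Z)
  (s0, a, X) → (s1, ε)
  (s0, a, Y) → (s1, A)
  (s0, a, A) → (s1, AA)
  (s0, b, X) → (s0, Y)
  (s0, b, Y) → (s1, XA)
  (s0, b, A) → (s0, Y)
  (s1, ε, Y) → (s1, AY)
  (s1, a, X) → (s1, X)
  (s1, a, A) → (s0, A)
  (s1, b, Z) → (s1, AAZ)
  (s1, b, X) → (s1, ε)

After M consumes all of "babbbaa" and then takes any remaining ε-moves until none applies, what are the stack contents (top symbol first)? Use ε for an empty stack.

AAAZ

(s0, babbbaa, Z)
  ε-move, top Z: go to s1, push Z → (s1, babbbaa, Z)
  read b, top Z: go to s1, push AAZ → (s1, abbbaa, AAZ)
  read a, top A: go to s0, push A → (s0, bbbaa, AAZ)
  read b, top A: go to s0, push Y → (s0, bbaa, YAZ)
  read b, top Y: go to s1, push XA → (s1, baa, XAAZ)
  read b, top X: go to s1, push ε → (s1, aa, AAZ)
  read a, top A: go to s0, push A → (s0, a, AAZ)
  read a, top A: go to s1, push AA → (s1, ε, AAAZ)
All input consumed in state s1 with stack AAAZ.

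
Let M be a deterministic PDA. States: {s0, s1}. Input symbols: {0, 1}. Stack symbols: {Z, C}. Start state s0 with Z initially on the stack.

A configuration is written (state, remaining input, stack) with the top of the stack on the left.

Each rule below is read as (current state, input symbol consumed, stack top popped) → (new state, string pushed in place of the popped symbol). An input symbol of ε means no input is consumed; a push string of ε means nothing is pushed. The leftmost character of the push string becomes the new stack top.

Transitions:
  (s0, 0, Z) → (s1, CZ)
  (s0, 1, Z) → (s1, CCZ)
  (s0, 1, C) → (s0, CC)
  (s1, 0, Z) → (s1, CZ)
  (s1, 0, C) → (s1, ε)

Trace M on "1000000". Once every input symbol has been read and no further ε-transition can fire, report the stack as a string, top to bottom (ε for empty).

Z

(s0, 1000000, Z)
  read 1, top Z: go to s1, push CCZ → (s1, 000000, CCZ)
  read 0, top C: go to s1, push ε → (s1, 00000, CZ)
  read 0, top C: go to s1, push ε → (s1, 0000, Z)
  read 0, top Z: go to s1, push CZ → (s1, 000, CZ)
  read 0, top C: go to s1, push ε → (s1, 00, Z)
  read 0, top Z: go to s1, push CZ → (s1, 0, CZ)
  read 0, top C: go to s1, push ε → (s1, ε, Z)
All input consumed in state s1 with stack Z.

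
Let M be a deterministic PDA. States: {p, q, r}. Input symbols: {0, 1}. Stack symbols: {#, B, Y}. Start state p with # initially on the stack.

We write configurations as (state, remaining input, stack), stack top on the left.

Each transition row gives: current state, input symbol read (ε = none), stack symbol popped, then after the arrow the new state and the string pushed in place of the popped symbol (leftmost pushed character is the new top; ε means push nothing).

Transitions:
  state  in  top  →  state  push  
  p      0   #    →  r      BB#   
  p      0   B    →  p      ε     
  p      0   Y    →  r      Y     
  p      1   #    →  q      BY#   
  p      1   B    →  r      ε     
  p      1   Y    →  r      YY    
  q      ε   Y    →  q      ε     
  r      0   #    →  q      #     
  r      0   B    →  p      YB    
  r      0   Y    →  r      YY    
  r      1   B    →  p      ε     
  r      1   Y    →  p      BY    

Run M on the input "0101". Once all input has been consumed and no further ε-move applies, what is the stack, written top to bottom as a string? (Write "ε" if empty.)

BY#

(p, 0101, #)
  read 0, top #: go to r, push BB# → (r, 101, BB#)
  read 1, top B: go to p, push ε → (p, 01, B#)
  read 0, top B: go to p, push ε → (p, 1, #)
  read 1, top #: go to q, push BY# → (q, ε, BY#)
All input consumed in state q with stack BY#.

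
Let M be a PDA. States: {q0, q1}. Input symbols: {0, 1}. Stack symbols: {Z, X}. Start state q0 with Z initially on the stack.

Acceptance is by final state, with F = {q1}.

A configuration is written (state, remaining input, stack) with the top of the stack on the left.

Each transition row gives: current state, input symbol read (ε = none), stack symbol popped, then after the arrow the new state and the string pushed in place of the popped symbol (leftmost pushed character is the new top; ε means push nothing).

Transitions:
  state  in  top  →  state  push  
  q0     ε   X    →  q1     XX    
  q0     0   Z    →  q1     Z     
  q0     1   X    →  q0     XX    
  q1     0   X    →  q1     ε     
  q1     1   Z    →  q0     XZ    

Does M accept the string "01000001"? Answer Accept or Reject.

Reject

No computation consumes all input and reaches a final state.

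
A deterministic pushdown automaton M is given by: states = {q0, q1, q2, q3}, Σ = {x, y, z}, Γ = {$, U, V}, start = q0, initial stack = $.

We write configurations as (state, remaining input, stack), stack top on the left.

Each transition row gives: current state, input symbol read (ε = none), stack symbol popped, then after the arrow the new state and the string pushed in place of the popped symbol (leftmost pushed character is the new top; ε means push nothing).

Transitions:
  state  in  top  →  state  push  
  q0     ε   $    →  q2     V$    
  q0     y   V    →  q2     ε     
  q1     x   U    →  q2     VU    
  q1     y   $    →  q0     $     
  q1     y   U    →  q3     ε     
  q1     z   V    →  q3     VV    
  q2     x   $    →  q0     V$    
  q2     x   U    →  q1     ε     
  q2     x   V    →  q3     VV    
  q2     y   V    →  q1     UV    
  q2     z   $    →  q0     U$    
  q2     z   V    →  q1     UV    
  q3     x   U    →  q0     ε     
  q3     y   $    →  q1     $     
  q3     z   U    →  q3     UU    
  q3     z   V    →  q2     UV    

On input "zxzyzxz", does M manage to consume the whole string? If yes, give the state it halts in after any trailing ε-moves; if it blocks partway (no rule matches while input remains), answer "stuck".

q3

(q0, zxzyzxz, $)
  ε-move, top $: go to q2, push V$ → (q2, zxzyzxz, V$)
  read z, top V: go to q1, push UV → (q1, xzyzxz, UV$)
  read x, top U: go to q2, push VU → (q2, zyzxz, VUV$)
  read z, top V: go to q1, push UV → (q1, yzxz, UVUV$)
  read y, top U: go to q3, push ε → (q3, zxz, VUV$)
  read z, top V: go to q2, push UV → (q2, xz, UVUV$)
  read x, top U: go to q1, push ε → (q1, z, VUV$)
  read z, top V: go to q3, push VV → (q3, ε, VVUV$)
All input consumed; M is in state q3.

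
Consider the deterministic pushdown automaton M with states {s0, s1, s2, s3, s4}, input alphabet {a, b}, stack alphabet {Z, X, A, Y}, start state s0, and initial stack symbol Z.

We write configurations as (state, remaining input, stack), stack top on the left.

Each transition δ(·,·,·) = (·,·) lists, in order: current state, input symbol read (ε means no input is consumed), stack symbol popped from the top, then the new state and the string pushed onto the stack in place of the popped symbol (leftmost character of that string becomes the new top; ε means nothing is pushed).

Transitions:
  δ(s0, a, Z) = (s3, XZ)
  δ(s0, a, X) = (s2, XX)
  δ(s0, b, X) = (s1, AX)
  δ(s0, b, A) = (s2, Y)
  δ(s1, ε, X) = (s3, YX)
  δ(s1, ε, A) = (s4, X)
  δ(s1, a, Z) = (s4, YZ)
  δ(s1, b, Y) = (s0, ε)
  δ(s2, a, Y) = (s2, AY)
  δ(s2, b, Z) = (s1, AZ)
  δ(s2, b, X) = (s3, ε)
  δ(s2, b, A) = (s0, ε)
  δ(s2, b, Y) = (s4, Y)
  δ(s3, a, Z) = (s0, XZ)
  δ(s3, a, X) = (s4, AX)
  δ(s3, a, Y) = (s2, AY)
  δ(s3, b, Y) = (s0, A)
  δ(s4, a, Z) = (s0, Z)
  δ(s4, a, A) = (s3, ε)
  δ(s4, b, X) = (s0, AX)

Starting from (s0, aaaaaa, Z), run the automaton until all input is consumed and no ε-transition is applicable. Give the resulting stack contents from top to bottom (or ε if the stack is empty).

AXZ

(s0, aaaaaa, Z)
  read a, top Z: go to s3, push XZ → (s3, aaaaa, XZ)
  read a, top X: go to s4, push AX → (s4, aaaa, AXZ)
  read a, top A: go to s3, push ε → (s3, aaa, XZ)
  read a, top X: go to s4, push AX → (s4, aa, AXZ)
  read a, top A: go to s3, push ε → (s3, a, XZ)
  read a, top X: go to s4, push AX → (s4, ε, AXZ)
All input consumed in state s4 with stack AXZ.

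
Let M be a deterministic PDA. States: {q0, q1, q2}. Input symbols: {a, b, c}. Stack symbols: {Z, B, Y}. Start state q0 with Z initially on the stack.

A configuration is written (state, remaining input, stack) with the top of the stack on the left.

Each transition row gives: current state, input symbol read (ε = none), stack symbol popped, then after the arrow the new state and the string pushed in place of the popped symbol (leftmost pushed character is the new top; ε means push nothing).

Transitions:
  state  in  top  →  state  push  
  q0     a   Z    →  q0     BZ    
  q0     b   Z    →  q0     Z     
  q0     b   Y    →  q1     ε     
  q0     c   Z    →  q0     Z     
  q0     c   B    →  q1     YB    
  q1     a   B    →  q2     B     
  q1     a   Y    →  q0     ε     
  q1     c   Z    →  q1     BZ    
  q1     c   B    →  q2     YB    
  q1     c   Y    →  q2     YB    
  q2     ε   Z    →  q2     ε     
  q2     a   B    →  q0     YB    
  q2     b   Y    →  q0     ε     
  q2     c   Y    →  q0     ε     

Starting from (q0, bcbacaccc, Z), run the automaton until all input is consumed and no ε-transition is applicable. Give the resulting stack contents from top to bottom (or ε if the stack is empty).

BBZ

(q0, bcbacaccc, Z) ⊢ (q0, cbacaccc, Z) ⊢ (q0, bacaccc, Z) ⊢ (q0, acaccc, Z) ⊢ (q0, caccc, BZ) ⊢ (q1, accc, YBZ) ⊢ (q0, ccc, BZ) ⊢ (q1, cc, YBZ) ⊢ (q2, c, YBBZ) ⊢ (q0, ε, BBZ)
All input consumed in state q0 with stack BBZ.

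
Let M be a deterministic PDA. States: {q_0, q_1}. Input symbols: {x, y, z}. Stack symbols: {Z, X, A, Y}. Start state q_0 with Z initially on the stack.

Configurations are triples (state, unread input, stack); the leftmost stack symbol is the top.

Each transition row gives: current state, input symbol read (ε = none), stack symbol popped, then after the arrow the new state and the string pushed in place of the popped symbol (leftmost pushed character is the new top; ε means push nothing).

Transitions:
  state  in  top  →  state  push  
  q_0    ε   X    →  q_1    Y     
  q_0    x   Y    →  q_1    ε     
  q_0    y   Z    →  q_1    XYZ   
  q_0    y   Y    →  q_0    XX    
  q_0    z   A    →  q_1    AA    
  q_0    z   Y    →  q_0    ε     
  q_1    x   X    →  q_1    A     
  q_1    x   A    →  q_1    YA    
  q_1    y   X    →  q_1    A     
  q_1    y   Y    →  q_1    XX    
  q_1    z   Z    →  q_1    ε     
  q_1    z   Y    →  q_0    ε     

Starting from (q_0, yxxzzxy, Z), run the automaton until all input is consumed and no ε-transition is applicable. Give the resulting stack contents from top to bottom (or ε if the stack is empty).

(q_0, yxxzzxy, Z)
  read y, top Z: go to q_1, push XYZ → (q_1, xxzzxy, XYZ)
  read x, top X: go to q_1, push A → (q_1, xzzxy, AYZ)
  read x, top A: go to q_1, push YA → (q_1, zzxy, YAYZ)
  read z, top Y: go to q_0, push ε → (q_0, zxy, AYZ)
  read z, top A: go to q_1, push AA → (q_1, xy, AAYZ)
  read x, top A: go to q_1, push YA → (q_1, y, YAAYZ)
  read y, top Y: go to q_1, push XX → (q_1, ε, XXAAYZ)
All input consumed in state q_1 with stack XXAAYZ.

XXAAYZ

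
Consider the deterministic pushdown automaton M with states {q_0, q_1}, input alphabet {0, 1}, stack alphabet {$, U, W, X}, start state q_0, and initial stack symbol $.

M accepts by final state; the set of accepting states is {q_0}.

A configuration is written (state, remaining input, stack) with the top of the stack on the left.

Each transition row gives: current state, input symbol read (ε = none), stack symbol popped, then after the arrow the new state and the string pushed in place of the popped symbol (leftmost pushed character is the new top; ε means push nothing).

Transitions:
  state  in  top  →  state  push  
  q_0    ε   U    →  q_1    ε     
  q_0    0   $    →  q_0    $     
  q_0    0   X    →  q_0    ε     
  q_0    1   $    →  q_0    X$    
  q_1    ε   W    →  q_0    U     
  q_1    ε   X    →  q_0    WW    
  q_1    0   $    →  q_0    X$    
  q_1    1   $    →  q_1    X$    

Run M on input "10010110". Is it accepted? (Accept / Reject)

(q_0, 10010110, $)
  read 1, top $: go to q_0, push X$ → (q_0, 0010110, X$)
  read 0, top X: go to q_0, push ε → (q_0, 010110, $)
  read 0, top $: go to q_0, push $ → (q_0, 10110, $)
  read 1, top $: go to q_0, push X$ → (q_0, 0110, X$)
  read 0, top X: go to q_0, push ε → (q_0, 110, $)
  read 1, top $: go to q_0, push X$ → (q_0, 10, X$)
No transition applies at (q_0, 10, X$); input not fully consumed.

Reject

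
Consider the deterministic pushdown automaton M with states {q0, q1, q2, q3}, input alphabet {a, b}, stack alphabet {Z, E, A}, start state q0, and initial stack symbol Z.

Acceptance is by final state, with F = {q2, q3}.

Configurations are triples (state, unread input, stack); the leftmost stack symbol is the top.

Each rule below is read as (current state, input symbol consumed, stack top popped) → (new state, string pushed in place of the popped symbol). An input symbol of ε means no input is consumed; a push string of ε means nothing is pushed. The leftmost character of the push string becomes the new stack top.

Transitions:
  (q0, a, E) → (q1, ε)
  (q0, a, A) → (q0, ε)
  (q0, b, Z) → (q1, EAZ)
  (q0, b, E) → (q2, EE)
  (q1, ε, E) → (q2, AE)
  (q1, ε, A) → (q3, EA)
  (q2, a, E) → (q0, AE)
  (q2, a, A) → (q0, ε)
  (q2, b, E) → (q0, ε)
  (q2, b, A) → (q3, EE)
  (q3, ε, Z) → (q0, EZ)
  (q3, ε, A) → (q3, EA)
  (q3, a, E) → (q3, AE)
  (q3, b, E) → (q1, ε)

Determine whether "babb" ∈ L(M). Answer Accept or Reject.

(q0, babb, Z)
  read b, top Z: go to q1, push EAZ → (q1, abb, EAZ)
  ε-move, top E: go to q2, push AE → (q2, abb, AEAZ)
  read a, top A: go to q0, push ε → (q0, bb, EAZ)
  read b, top E: go to q2, push EE → (q2, b, EEAZ)
  read b, top E: go to q0, push ε → (q0, ε, EAZ)
All input consumed; state q0 ∉ F and no further ε-move applies.

Reject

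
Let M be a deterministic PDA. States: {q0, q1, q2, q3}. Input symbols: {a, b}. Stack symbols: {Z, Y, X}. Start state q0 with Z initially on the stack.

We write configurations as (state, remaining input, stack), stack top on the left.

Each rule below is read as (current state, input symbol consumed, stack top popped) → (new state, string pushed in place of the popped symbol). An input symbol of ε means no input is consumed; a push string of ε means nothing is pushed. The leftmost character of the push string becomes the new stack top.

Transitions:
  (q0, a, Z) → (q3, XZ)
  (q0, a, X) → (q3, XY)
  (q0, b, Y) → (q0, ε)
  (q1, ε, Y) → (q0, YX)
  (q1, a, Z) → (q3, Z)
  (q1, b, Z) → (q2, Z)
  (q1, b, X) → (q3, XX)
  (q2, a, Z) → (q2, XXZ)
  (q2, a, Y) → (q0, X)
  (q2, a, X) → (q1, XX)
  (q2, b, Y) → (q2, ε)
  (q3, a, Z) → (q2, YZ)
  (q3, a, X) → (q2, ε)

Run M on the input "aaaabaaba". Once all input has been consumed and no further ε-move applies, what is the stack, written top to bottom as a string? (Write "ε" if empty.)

XXXXZ

(q0, aaaabaaba, Z)
  read a, top Z: go to q3, push XZ → (q3, aaabaaba, XZ)
  read a, top X: go to q2, push ε → (q2, aabaaba, Z)
  read a, top Z: go to q2, push XXZ → (q2, abaaba, XXZ)
  read a, top X: go to q1, push XX → (q1, baaba, XXXZ)
  read b, top X: go to q3, push XX → (q3, aaba, XXXXZ)
  read a, top X: go to q2, push ε → (q2, aba, XXXZ)
  read a, top X: go to q1, push XX → (q1, ba, XXXXZ)
  read b, top X: go to q3, push XX → (q3, a, XXXXXZ)
  read a, top X: go to q2, push ε → (q2, ε, XXXXZ)
All input consumed in state q2 with stack XXXXZ.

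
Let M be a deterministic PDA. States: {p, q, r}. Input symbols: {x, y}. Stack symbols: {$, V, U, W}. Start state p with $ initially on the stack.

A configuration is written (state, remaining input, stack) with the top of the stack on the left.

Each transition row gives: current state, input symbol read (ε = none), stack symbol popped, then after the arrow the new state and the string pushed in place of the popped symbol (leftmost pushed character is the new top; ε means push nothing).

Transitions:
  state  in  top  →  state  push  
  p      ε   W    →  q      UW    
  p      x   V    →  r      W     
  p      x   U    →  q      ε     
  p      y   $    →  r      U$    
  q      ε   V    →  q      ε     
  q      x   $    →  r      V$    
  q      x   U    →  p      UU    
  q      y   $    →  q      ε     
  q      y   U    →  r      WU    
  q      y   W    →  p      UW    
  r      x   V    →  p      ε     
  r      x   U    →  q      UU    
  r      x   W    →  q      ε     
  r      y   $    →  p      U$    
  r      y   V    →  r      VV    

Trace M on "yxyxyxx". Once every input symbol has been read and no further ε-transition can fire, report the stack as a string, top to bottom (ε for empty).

UUU$

(p, yxyxyxx, $)
  read y, top $: go to r, push U$ → (r, xyxyxx, U$)
  read x, top U: go to q, push UU → (q, yxyxx, UU$)
  read y, top U: go to r, push WU → (r, xyxx, WUU$)
  read x, top W: go to q, push ε → (q, yxx, UU$)
  read y, top U: go to r, push WU → (r, xx, WUU$)
  read x, top W: go to q, push ε → (q, x, UU$)
  read x, top U: go to p, push UU → (p, ε, UUU$)
All input consumed in state p with stack UUU$.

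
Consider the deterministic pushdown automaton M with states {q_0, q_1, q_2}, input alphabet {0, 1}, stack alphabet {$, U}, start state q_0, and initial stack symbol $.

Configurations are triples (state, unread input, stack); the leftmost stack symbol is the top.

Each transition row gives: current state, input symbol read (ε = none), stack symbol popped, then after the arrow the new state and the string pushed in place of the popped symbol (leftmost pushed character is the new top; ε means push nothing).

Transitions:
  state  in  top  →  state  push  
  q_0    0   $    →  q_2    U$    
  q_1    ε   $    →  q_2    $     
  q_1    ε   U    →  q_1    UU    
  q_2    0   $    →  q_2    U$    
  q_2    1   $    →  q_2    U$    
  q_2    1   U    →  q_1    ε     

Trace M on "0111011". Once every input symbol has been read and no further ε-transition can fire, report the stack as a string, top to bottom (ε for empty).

U$

(q_0, 0111011, $)
  read 0, top $: go to q_2, push U$ → (q_2, 111011, U$)
  read 1, top U: go to q_1, push ε → (q_1, 11011, $)
  ε-move, top $: go to q_2, push $ → (q_2, 11011, $)
  read 1, top $: go to q_2, push U$ → (q_2, 1011, U$)
  read 1, top U: go to q_1, push ε → (q_1, 011, $)
  ε-move, top $: go to q_2, push $ → (q_2, 011, $)
  read 0, top $: go to q_2, push U$ → (q_2, 11, U$)
  read 1, top U: go to q_1, push ε → (q_1, 1, $)
  ε-move, top $: go to q_2, push $ → (q_2, 1, $)
  read 1, top $: go to q_2, push U$ → (q_2, ε, U$)
All input consumed in state q_2 with stack U$.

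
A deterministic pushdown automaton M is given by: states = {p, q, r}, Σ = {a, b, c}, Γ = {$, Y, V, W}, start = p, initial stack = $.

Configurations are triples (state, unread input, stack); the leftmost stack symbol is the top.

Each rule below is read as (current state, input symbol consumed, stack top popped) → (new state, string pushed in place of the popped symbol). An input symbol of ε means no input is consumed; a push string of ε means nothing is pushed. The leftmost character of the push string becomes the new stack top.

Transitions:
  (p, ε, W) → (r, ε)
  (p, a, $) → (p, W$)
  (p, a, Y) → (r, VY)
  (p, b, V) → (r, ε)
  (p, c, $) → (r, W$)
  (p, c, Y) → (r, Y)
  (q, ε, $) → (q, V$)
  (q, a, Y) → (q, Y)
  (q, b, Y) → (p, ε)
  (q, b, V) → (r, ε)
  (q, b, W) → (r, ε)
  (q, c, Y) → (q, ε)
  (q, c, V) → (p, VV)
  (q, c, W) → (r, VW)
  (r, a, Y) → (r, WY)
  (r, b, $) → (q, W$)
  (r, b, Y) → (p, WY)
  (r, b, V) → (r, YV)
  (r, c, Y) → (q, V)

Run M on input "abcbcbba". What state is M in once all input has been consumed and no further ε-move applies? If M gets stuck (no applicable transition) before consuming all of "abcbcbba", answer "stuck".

(p, abcbcbba, $) ⊢ (p, bcbcbba, W$) ⊢ (r, bcbcbba, $) ⊢ (q, cbcbba, W$) ⊢ (r, bcbba, VW$) ⊢ (r, cbba, YVW$) ⊢ (q, bba, VVW$) ⊢ (r, ba, VW$) ⊢ (r, a, YVW$) ⊢ (r, ε, WYVW$)
All input consumed; M is in state r.

r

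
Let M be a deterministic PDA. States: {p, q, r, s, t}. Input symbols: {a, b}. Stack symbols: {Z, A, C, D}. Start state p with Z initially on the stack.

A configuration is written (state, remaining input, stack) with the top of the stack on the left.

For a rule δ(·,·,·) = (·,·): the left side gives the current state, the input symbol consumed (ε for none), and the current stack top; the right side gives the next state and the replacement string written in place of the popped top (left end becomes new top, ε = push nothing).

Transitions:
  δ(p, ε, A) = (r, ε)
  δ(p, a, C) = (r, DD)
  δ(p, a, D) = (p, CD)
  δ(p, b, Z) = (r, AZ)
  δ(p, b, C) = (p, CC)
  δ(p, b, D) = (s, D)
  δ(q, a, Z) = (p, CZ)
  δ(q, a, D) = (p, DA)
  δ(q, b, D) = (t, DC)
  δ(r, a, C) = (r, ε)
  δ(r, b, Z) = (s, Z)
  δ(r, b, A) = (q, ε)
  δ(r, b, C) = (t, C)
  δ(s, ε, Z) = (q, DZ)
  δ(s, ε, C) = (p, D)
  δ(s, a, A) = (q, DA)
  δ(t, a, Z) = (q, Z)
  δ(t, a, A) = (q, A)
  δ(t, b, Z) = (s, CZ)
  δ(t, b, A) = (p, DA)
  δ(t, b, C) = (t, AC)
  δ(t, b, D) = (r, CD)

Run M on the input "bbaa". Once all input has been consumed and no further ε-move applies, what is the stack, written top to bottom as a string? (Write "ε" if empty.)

(p, bbaa, Z)
  read b, top Z: go to r, push AZ → (r, baa, AZ)
  read b, top A: go to q, push ε → (q, aa, Z)
  read a, top Z: go to p, push CZ → (p, a, CZ)
  read a, top C: go to r, push DD → (r, ε, DDZ)
All input consumed in state r with stack DDZ.

DDZ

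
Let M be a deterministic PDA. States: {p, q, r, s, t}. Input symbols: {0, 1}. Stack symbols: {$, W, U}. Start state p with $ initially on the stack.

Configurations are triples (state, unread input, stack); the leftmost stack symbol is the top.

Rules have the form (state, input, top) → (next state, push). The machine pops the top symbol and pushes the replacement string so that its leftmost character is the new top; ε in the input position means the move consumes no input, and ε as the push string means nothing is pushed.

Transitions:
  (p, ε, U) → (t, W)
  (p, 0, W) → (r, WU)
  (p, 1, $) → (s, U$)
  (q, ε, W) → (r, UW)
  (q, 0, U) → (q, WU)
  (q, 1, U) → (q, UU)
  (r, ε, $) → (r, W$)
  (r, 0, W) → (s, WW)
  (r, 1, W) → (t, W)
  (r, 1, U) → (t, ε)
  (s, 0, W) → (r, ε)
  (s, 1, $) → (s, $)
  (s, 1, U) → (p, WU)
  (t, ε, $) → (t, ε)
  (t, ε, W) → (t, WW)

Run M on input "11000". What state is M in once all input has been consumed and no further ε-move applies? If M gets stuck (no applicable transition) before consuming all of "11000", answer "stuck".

r

(p, 11000, $) ⊢ (s, 1000, U$) ⊢ (p, 000, WU$) ⊢ (r, 00, WUU$) ⊢ (s, 0, WWUU$) ⊢ (r, ε, WUU$)
All input consumed; M is in state r.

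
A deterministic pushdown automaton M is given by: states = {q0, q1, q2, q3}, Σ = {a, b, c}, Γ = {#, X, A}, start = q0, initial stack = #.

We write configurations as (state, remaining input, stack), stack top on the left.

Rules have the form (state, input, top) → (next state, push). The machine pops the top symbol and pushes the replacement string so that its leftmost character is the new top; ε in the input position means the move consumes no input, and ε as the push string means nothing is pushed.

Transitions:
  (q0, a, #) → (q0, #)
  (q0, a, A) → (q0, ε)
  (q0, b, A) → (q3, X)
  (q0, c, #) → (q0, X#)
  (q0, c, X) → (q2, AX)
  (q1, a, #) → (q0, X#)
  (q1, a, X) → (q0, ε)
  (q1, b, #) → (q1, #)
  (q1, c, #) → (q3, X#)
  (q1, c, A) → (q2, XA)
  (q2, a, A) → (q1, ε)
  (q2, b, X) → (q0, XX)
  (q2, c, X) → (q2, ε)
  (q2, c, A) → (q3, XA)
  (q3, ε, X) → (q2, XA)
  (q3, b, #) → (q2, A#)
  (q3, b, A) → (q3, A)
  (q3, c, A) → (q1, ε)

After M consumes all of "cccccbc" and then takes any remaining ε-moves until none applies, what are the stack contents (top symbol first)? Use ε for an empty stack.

(q0, cccccbc, #)
  read c, top #: go to q0, push X# → (q0, ccccbc, X#)
  read c, top X: go to q2, push AX → (q2, cccbc, AX#)
  read c, top A: go to q3, push XA → (q3, ccbc, XAX#)
  ε-move, top X: go to q2, push XA → (q2, ccbc, XAAX#)
  read c, top X: go to q2, push ε → (q2, cbc, AAX#)
  read c, top A: go to q3, push XA → (q3, bc, XAAX#)
  ε-move, top X: go to q2, push XA → (q2, bc, XAAAX#)
  read b, top X: go to q0, push XX → (q0, c, XXAAAX#)
  read c, top X: go to q2, push AX → (q2, ε, AXXAAAX#)
All input consumed in state q2 with stack AXXAAAX#.

AXXAAAX#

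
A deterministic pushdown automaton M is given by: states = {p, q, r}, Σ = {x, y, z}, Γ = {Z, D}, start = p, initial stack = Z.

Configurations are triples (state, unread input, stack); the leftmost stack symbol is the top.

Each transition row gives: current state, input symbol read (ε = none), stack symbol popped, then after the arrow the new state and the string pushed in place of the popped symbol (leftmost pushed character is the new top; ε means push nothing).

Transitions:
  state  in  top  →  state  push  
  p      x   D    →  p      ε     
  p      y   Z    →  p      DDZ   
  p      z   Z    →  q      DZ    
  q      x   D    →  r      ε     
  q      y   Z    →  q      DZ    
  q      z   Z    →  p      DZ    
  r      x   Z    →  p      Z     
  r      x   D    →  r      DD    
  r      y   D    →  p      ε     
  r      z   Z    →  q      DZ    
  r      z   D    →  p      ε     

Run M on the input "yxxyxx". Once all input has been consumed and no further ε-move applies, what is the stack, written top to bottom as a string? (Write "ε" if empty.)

Z

(p, yxxyxx, Z)
  read y, top Z: go to p, push DDZ → (p, xxyxx, DDZ)
  read x, top D: go to p, push ε → (p, xyxx, DZ)
  read x, top D: go to p, push ε → (p, yxx, Z)
  read y, top Z: go to p, push DDZ → (p, xx, DDZ)
  read x, top D: go to p, push ε → (p, x, DZ)
  read x, top D: go to p, push ε → (p, ε, Z)
All input consumed in state p with stack Z.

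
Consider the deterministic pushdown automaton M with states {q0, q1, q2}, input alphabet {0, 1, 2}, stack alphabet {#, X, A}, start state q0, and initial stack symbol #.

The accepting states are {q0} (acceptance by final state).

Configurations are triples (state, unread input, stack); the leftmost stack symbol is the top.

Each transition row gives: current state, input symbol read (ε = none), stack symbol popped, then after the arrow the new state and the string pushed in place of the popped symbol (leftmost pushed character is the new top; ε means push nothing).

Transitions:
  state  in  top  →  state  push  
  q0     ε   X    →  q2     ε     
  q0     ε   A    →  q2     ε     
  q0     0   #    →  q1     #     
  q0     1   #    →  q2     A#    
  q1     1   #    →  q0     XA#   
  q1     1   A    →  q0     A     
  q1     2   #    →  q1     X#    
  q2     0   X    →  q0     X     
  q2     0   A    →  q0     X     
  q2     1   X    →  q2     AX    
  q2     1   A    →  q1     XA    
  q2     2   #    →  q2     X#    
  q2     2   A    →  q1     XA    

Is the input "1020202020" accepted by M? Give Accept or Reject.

(q0, 1020202020, #) ⊢ (q2, 020202020, A#) ⊢ (q0, 20202020, X#) ⊢ (q2, 20202020, #) ⊢ (q2, 0202020, X#) ⊢ (q0, 202020, X#) ⊢ (q2, 202020, #) ⊢ (q2, 02020, X#) ⊢ (q0, 2020, X#) ⊢ (q2, 2020, #) ⊢ (q2, 020, X#) ⊢ (q0, 20, X#) ⊢ (q2, 20, #) ⊢ (q2, 0, X#) ⊢ (q0, ε, X#)
All input consumed; state q0 ∈ F.

Accept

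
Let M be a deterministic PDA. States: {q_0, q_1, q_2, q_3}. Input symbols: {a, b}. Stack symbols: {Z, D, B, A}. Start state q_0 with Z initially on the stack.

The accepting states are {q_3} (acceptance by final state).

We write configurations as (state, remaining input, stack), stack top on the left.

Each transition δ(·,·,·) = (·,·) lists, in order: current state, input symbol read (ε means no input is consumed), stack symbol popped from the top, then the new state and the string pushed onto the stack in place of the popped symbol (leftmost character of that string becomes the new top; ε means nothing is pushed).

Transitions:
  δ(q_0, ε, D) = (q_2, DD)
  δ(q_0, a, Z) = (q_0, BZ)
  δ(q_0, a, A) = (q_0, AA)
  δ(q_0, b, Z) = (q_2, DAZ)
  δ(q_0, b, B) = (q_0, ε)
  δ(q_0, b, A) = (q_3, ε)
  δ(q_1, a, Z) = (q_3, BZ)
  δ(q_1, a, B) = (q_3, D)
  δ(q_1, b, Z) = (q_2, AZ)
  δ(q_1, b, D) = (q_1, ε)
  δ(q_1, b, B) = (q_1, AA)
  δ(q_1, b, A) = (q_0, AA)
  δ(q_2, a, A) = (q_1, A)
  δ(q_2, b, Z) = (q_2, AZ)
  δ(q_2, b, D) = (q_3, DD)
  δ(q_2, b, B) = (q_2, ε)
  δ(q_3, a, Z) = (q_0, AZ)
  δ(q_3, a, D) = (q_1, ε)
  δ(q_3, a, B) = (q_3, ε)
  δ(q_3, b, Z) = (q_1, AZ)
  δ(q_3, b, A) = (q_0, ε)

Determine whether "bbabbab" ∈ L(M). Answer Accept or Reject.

(q_0, bbabbab, Z)
  read b, top Z: go to q_2, push DAZ → (q_2, babbab, DAZ)
  read b, top D: go to q_3, push DD → (q_3, abbab, DDAZ)
  read a, top D: go to q_1, push ε → (q_1, bbab, DAZ)
  read b, top D: go to q_1, push ε → (q_1, bab, AZ)
  read b, top A: go to q_0, push AA → (q_0, ab, AAZ)
  read a, top A: go to q_0, push AA → (q_0, b, AAAZ)
  read b, top A: go to q_3, push ε → (q_3, ε, AAZ)
All input consumed; state q_3 ∈ F.

Accept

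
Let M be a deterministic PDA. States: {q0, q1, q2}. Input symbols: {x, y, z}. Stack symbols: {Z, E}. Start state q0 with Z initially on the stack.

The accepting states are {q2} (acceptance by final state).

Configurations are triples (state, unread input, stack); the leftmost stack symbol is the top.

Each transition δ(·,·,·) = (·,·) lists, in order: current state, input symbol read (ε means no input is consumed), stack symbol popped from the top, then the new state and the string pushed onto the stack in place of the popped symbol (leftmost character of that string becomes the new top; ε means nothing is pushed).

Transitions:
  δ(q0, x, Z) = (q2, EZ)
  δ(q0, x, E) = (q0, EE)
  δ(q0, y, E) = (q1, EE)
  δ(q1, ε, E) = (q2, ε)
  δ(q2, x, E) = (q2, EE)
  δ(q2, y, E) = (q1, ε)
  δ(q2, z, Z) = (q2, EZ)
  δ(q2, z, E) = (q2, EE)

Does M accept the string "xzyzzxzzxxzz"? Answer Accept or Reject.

(q0, xzyzzxzzxxzz, Z) ⊢ (q2, zyzzxzzxxzz, EZ) ⊢ (q2, yzzxzzxxzz, EEZ) ⊢ (q1, zzxzzxxzz, EZ) ⊢ (q2, zzxzzxxzz, Z) ⊢ (q2, zxzzxxzz, EZ) ⊢ (q2, xzzxxzz, EEZ) ⊢ (q2, zzxxzz, EEEZ) ⊢ (q2, zxxzz, EEEEZ) ⊢ (q2, xxzz, EEEEEZ) ⊢ (q2, xzz, EEEEEEZ) ⊢ (q2, zz, EEEEEEEZ) ⊢ (q2, z, EEEEEEEEZ) ⊢ (q2, ε, EEEEEEEEEZ)
All input consumed; state q2 ∈ F.

Accept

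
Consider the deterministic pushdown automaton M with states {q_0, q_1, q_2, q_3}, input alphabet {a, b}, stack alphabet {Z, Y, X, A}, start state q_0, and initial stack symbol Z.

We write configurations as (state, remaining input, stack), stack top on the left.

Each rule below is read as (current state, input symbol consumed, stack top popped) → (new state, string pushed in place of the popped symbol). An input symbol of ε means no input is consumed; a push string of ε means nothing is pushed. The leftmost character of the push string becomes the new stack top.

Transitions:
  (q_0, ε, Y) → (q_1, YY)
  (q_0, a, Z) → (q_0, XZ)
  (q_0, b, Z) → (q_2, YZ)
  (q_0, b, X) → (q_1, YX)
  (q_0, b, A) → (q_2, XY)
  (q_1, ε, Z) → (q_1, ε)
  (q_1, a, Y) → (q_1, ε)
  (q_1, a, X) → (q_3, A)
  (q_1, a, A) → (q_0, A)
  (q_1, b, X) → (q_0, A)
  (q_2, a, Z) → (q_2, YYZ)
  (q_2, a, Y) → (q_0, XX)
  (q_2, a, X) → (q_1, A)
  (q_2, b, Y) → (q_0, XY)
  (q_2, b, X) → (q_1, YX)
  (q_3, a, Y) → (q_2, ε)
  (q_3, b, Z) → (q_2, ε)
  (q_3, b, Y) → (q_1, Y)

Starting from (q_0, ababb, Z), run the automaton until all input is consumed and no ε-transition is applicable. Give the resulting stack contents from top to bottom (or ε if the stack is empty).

(q_0, ababb, Z) ⊢ (q_0, babb, XZ) ⊢ (q_1, abb, YXZ) ⊢ (q_1, bb, XZ) ⊢ (q_0, b, AZ) ⊢ (q_2, ε, XYZ)
All input consumed in state q_2 with stack XYZ.

XYZ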